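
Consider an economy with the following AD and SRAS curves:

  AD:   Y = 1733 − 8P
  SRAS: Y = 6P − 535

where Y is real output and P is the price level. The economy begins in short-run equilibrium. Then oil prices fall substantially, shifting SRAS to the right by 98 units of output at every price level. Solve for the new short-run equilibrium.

This is a positive supply shock: SRAS shifts right.
New SRAS: Y = 6P − 437.
Set AD = SRAS: 1733 − 8P = 6P − 437, so 2170 = 14P and P = 155.
Y = 1733 − 8·155 = 493.

P = 155, Y = 493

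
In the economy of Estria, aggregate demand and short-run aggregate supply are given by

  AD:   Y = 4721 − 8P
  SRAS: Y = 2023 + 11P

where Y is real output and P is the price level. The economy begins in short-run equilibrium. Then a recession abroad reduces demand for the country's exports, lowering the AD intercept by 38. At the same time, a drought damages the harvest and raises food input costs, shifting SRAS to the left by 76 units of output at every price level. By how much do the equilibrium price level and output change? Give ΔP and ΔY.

ΔP = +2, ΔY = -54

After both shocks: AD is Y = 4683 − 8P and SRAS is Y = 1947 + 11P.
Setting them equal: 2736 = 19P, so P = 144.
Y = 4683 − 8·144 = 3531.
Initially P = 142, Y = 3585, so ΔP = +2 and ΔY = -54.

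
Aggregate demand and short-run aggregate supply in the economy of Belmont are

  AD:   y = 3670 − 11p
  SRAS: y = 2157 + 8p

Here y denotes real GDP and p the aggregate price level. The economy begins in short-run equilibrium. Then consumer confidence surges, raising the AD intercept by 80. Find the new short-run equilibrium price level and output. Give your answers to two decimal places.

This is a positive demand shock: AD shifts right.
New AD: y = 3750 − 11p.
Set AD = SRAS: 3750 − 11p = 2157 + 8p, so 1593 = 19p and p = 83.84.
Substituting into AD, y = 2827.74.

p = 83.84, y = 2827.74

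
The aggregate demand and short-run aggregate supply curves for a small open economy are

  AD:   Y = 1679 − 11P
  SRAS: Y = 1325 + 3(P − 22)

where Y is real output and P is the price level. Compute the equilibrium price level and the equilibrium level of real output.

P = 30, Y = 1349

Write SRAS as Y = 1325 + 3P − 66 = 1259 + 3P.
Set AD = SRAS: 1679 − 11P = 1259 + 3P, so 420 = 14P and P = 30.
Then Y = 1679 − 11·30 = 1349.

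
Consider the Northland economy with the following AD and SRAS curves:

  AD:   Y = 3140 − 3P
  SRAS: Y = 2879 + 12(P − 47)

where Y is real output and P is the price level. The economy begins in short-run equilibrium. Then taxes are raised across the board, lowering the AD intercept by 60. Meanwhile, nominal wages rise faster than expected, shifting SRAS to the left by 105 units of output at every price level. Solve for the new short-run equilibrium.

After both shocks: AD is Y = 3080 − 3P and SRAS is Y = 2210 + 12P.
Setting them equal: 870 = 15P, so P = 58.
Y = 3080 − 3·58 = 2906.

P = 58, Y = 2906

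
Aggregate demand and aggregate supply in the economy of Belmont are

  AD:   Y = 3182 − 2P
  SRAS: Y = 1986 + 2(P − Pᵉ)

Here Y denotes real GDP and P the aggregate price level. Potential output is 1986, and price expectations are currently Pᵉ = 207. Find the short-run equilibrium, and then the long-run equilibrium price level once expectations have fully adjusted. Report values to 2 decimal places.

Short run: P = 402.50, Y = 2377.00. Long run: P = 598.00.

Short run: with Pᵉ = 207, SRAS is Y = 1572 + 2P. Setting AD = SRAS gives 1610 = 4P, so P = 402.50 and Y = 3182 − 2P = 2377.00.
Output 2377.00 is above potential 1986, so over time expected prices rise and SRAS shifts left until Y returns to 1986.
Long run: Y = 1986 on the AD curve gives 1986 = 3182 − 2P, so P = 598.00.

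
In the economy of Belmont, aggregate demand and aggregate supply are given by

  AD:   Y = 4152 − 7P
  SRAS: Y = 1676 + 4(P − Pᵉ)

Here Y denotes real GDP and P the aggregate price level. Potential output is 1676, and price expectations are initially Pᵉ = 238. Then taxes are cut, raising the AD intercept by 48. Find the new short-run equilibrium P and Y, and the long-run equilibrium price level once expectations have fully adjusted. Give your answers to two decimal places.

AD shifts right: new AD is Y = 4200 − 7P. With Pᵉ = 238, SRAS is Y = 724 + 4P.
Short run: 4200 − 7P = 724 + 4P gives 3476 = 11P, so P = 316.00 and Y = 4200 − 7P = 1988.00.
Y = 1988.00 is above potential 1676; expectations adjust and SRAS shifts left until Y = 1676.
Long run: on the new AD curve, 1676 = 4200 − 7P gives P = 360.57.

Short run: P = 316.00, Y = 1988.00. Long run: P = 360.57.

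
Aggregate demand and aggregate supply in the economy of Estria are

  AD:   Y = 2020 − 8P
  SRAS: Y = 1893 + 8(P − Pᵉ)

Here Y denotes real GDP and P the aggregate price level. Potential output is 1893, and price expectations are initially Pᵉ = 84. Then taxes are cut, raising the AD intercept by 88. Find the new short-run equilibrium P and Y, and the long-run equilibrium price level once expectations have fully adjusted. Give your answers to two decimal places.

AD shifts right: new AD is Y = 2108 − 8P. With Pᵉ = 84, SRAS is Y = 1221 + 8P.
Short run: 2108 − 8P = 1221 + 8P gives 887 = 16P, so P = 55.44 and Y = 2108 − 8P = 1664.50.
Y = 1664.50 is below potential 1893; expectations adjust and SRAS shifts right until Y = 1893.
Long run: on the new AD curve, 1893 = 2108 − 8P gives P = 26.88.

Short run: P = 55.44, Y = 1664.50. Long run: P = 26.88.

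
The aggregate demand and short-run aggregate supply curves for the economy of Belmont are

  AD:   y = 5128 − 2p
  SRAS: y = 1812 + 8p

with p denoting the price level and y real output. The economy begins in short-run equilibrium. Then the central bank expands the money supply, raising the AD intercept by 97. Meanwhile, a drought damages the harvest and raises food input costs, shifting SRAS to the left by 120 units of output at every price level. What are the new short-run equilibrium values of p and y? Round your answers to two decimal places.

After both shocks: AD is y = 5225 − 2p and SRAS is y = 1692 + 8p.
Setting them equal: 3533 = 10p, so p = 353.30.
Substituting into AD, y = 4518.40.

p = 353.30, y = 4518.40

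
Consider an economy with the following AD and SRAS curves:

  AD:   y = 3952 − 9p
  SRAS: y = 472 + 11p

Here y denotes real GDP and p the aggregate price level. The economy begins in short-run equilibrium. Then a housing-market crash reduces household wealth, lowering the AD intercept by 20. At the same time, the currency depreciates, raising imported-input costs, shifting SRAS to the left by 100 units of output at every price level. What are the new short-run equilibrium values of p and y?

p = 178, y = 2330

After both shocks: AD is y = 3932 − 9p and SRAS is y = 372 + 11p.
Setting them equal: 3560 = 20p, so p = 178.
y = 3932 − 9·178 = 2330.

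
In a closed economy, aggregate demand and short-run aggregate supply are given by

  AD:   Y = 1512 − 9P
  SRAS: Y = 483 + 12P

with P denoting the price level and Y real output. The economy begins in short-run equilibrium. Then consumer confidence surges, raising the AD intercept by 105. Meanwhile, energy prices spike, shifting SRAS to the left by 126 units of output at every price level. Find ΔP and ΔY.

ΔP = +11, ΔY = +6

After both shocks: AD is Y = 1617 − 9P and SRAS is Y = 357 + 12P.
Setting them equal: 1260 = 21P, so P = 60.
Y = 1617 − 9·60 = 1077.
Initially P = 49, Y = 1071, so ΔP = +11 and ΔY = +6.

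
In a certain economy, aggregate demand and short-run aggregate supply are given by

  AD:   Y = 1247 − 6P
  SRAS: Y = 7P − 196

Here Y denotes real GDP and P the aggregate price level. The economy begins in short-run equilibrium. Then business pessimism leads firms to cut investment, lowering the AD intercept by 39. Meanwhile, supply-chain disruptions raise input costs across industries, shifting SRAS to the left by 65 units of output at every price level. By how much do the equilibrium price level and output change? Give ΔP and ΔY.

After both shocks: AD is Y = 1208 − 6P and SRAS is Y = 7P − 261.
Setting them equal: 1469 = 13P, so P = 113.
Y = 1208 − 6·113 = 530.
Initially P = 111, Y = 581, so ΔP = +2 and ΔY = -51.

ΔP = +2, ΔY = -51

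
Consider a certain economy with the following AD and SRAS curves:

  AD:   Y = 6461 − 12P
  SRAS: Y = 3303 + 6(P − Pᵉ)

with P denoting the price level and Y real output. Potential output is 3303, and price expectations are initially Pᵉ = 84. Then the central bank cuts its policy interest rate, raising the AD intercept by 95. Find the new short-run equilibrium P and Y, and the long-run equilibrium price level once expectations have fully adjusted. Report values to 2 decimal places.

AD shifts right: new AD is Y = 6556 − 12P. With Pᵉ = 84, SRAS is Y = 2799 + 6P.
Short run: 6556 − 12P = 2799 + 6P gives 3757 = 18P, so P = 208.72 and Y = 6556 − 12P = 4051.33.
Y = 4051.33 is above potential 3303; expectations adjust and SRAS shifts left until Y = 3303.
Long run: on the new AD curve, 3303 = 6556 − 12P gives P = 271.08.

Short run: P = 208.72, Y = 4051.33. Long run: P = 271.08.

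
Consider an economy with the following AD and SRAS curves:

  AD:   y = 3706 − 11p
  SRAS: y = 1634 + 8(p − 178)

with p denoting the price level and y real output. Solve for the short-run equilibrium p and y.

p = 184, y = 1682

Write SRAS as y = 1634 + 8p − 1424 = 210 + 8p.
Set AD = SRAS: 3706 − 11p = 210 + 8p, so 3496 = 19p and p = 184.
Then y = 3706 − 11·184 = 1682.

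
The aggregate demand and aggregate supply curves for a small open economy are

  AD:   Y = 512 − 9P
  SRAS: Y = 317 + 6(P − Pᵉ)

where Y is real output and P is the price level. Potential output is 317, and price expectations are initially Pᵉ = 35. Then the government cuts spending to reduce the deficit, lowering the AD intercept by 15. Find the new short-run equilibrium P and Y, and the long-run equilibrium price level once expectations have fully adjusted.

Short run: P = 26, Y = 263. Long run: P = 20.

AD shifts left: new AD is Y = 497 − 9P. With Pᵉ = 35, SRAS is Y = 107 + 6P.
Short run: 497 − 9P = 107 + 6P gives 390 = 15P, so P = 26 and Y = 497 − 9·26 = 263.
Y = 263 is below potential 317; expectations adjust and SRAS shifts right until Y = 317.
Long run: on the new AD curve, 317 = 497 − 9P gives P = 20.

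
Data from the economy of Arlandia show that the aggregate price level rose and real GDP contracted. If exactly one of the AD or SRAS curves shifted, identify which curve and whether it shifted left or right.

SRAS shifted left

P rose and Y fell. An AD shift moves P and Y in the same direction; an SRAS shift moves them in opposite directions.
Here P and Y moved in opposite directions, so the SRAS curve shifted.
Since Y fell, SRAS shifted left.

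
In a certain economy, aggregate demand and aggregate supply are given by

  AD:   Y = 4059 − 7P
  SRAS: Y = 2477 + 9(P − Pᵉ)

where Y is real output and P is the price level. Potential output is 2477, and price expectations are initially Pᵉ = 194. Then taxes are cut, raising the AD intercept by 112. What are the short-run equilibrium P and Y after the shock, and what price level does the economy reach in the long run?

AD shifts right: new AD is Y = 4171 − 7P. With Pᵉ = 194, SRAS is Y = 731 + 9P.
Short run: 4171 − 7P = 731 + 9P gives 3440 = 16P, so P = 215 and Y = 4171 − 7·215 = 2666.
Y = 2666 is above potential 2477; expectations adjust and SRAS shifts left until Y = 2477.
Long run: on the new AD curve, 2477 = 4171 − 7P gives P = 242.

Short run: P = 215, Y = 2666. Long run: P = 242.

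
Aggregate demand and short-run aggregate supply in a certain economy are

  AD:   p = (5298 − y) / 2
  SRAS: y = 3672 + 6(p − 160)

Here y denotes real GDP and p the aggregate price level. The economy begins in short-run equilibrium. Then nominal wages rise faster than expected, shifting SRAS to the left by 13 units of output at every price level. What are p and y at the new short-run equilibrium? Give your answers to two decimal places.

This is a negative supply shock: SRAS shifts left.
New SRAS: y = 2699 + 6p.
Set AD = SRAS: 5298 − 2p = 2699 + 6p, so 2599 = 8p and p = 324.88.
Substituting into AD, y = 4648.25.

p = 324.88, y = 4648.25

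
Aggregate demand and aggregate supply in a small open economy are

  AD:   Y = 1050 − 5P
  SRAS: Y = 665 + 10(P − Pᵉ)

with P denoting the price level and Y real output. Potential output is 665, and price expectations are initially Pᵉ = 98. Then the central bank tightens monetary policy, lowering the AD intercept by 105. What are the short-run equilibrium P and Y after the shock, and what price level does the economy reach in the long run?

Short run: P = 84, Y = 525. Long run: P = 56.

AD shifts left: new AD is Y = 945 − 5P. With Pᵉ = 98, SRAS is Y = 10P − 315.
Short run: 945 − 5P = 10P − 315 gives 1260 = 15P, so P = 84 and Y = 945 − 5·84 = 525.
Y = 525 is below potential 665; expectations adjust and SRAS shifts right until Y = 665.
Long run: on the new AD curve, 665 = 945 − 5P gives P = 56.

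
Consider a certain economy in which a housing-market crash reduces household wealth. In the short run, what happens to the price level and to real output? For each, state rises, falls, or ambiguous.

Price level: falls; output: falls

This is a negative demand shock: AD shifts left.
Moving along the upward-sloping SRAS curve, P falls and Y falls.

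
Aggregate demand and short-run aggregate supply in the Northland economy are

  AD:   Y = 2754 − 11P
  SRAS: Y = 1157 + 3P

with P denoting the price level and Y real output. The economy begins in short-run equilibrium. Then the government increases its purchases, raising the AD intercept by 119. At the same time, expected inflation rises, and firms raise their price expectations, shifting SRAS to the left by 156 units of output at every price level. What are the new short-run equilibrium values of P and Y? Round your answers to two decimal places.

P = 133.71, Y = 1402.14

After both shocks: AD is Y = 2873 − 11P and SRAS is Y = 1001 + 3P.
Setting them equal: 1872 = 14P, so P = 133.71.
Substituting into AD, Y = 1402.14.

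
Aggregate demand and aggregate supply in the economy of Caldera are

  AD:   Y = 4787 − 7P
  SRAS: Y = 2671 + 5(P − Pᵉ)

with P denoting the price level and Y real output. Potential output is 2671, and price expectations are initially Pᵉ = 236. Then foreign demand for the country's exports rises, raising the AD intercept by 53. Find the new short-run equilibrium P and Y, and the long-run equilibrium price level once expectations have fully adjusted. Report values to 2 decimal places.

AD shifts right: new AD is Y = 4840 − 7P. With Pᵉ = 236, SRAS is Y = 1491 + 5P.
Short run: 4840 − 7P = 1491 + 5P gives 3349 = 12P, so P = 279.08 and Y = 4840 − 7P = 2886.42.
Y = 2886.42 is above potential 2671; expectations adjust and SRAS shifts left until Y = 2671.
Long run: on the new AD curve, 2671 = 4840 − 7P gives P = 309.86.

Short run: P = 279.08, Y = 2886.42. Long run: P = 309.86.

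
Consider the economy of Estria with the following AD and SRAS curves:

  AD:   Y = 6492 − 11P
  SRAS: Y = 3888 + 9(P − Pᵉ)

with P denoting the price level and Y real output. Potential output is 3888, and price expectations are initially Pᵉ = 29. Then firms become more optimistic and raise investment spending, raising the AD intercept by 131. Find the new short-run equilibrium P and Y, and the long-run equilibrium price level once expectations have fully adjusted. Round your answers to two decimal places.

Short run: P = 149.80, Y = 4975.20. Long run: P = 248.64.

AD shifts right: new AD is Y = 6623 − 11P. With Pᵉ = 29, SRAS is Y = 3627 + 9P.
Short run: 6623 − 11P = 3627 + 9P gives 2996 = 20P, so P = 149.80 and Y = 6623 − 11P = 4975.20.
Y = 4975.20 is above potential 3888; expectations adjust and SRAS shifts left until Y = 3888.
Long run: on the new AD curve, 3888 = 6623 − 11P gives P = 248.64.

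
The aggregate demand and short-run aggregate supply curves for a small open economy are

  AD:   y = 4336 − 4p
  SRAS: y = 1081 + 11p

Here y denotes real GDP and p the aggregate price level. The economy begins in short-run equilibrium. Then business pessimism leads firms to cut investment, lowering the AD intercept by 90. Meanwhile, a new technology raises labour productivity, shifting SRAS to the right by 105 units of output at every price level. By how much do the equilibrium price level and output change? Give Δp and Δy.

Δp = -13, Δy = -38

After both shocks: AD is y = 4246 − 4p and SRAS is y = 1186 + 11p.
Setting them equal: 3060 = 15p, so p = 204.
y = 4246 − 4·204 = 3430.
Initially p = 217, y = 3468, so Δp = -13 and Δy = -38.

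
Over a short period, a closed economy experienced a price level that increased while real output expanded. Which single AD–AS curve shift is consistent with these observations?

P rose and Y rose. An AD shift moves P and Y in the same direction; an SRAS shift moves them in opposite directions.
Here P and Y moved in the same direction, so the AD curve shifted.
Since Y rose, AD shifted right.

AD shifted right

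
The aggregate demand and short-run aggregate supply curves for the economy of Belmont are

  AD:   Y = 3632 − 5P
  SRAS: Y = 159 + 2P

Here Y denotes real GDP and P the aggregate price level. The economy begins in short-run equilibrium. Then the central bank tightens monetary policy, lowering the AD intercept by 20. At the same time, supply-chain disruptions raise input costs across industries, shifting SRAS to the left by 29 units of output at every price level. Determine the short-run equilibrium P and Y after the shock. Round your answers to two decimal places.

After both shocks: AD is Y = 3612 − 5P and SRAS is Y = 130 + 2P.
Setting them equal: 3482 = 7P, so P = 497.43.
Substituting into AD, Y = 1124.86.

P = 497.43, Y = 1124.86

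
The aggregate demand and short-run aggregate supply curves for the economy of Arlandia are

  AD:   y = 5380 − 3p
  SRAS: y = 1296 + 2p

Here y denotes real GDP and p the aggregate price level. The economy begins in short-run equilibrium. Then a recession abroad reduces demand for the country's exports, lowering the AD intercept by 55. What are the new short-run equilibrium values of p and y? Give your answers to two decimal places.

p = 805.80, y = 2907.60

This is a negative demand shock: AD shifts left.
New AD: y = 5325 − 3p.
Set AD = SRAS: 5325 − 3p = 1296 + 2p, so 4029 = 5p and p = 805.80.
Substituting into AD, y = 2907.60.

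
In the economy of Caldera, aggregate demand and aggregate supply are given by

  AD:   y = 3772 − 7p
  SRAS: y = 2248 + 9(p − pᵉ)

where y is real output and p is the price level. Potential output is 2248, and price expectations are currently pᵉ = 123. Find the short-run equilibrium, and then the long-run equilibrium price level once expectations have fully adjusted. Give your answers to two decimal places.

Short run: p = 164.44, y = 2620.94. Long run: p = 217.71.

Short run: with pᵉ = 123, SRAS is y = 1141 + 9p. Setting AD = SRAS gives 2631 = 16p, so p = 164.44 and y = 3772 − 7p = 2620.94.
Output 2620.94 is above potential 2248, so over time expected prices rise and SRAS shifts left until y returns to 2248.
Long run: y = 2248 on the AD curve gives 2248 = 3772 − 7p, so p = 217.71.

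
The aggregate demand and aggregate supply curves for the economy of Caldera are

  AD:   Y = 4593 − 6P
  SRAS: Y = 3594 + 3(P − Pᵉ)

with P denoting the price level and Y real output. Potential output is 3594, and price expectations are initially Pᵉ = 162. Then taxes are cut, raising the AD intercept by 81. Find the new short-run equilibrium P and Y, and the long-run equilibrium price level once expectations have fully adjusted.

AD shifts right: new AD is Y = 4674 − 6P. With Pᵉ = 162, SRAS is Y = 3108 + 3P.
Short run: 4674 − 6P = 3108 + 3P gives 1566 = 9P, so P = 174 and Y = 4674 − 6·174 = 3630.
Y = 3630 is above potential 3594; expectations adjust and SRAS shifts left until Y = 3594.
Long run: on the new AD curve, 3594 = 4674 − 6P gives P = 180.

Short run: P = 174, Y = 3630. Long run: P = 180.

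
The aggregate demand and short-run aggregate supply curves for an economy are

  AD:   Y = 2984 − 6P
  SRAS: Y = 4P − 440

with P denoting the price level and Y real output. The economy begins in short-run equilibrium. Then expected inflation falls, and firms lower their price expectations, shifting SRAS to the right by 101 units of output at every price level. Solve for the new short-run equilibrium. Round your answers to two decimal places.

This is a positive supply shock: SRAS shifts right.
New SRAS: Y = 4P − 339.
Set AD = SRAS: 2984 − 6P = 4P − 339, so 3323 = 10P and P = 332.30.
Substituting into AD, Y = 990.20.

P = 332.30, Y = 990.20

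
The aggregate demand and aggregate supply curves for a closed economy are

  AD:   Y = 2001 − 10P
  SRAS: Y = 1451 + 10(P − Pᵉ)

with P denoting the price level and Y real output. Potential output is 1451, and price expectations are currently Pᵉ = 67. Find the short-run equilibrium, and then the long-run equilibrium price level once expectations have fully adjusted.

Short run: P = 61, Y = 1391. Long run: P = 55.

Short run: with Pᵉ = 67, SRAS is Y = 781 + 10P. Setting AD = SRAS gives 1220 = 20P, so P = 61 and Y = 2001 − 10·61 = 1391.
Output 1391 is below potential 1451, so over time expected prices fall and SRAS shifts right until Y returns to 1451.
Long run: Y = 1451 on the AD curve gives 1451 = 2001 − 10P, so P = 55.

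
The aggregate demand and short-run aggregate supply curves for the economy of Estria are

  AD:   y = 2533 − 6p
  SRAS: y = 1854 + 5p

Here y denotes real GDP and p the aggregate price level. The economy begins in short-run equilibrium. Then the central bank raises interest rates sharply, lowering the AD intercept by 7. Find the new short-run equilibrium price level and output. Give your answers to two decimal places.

This is a negative demand shock: AD shifts left.
New AD: y = 2526 − 6p.
Set AD = SRAS: 2526 − 6p = 1854 + 5p, so 672 = 11p and p = 61.09.
Substituting into AD, y = 2159.45.

p = 61.09, y = 2159.45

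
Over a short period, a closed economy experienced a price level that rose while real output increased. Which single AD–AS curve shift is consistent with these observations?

AD shifted right

P rose and Y rose. An AD shift moves P and Y in the same direction; an SRAS shift moves them in opposite directions.
Here P and Y moved in the same direction, so the AD curve shifted.
Since Y rose, AD shifted right.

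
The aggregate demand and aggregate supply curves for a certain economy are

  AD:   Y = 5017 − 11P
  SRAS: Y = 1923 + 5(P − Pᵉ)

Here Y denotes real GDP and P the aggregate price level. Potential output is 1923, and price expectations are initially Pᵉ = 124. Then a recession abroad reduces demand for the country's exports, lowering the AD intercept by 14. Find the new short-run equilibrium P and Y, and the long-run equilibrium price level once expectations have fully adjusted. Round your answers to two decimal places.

AD shifts left: new AD is Y = 5003 − 11P. With Pᵉ = 124, SRAS is Y = 1303 + 5P.
Short run: 5003 − 11P = 1303 + 5P gives 3700 = 16P, so P = 231.25 and Y = 5003 − 11P = 2459.25.
Y = 2459.25 is above potential 1923; expectations adjust and SRAS shifts left until Y = 1923.
Long run: on the new AD curve, 1923 = 5003 − 11P gives P = 280.00.

Short run: P = 231.25, Y = 2459.25. Long run: P = 280.00.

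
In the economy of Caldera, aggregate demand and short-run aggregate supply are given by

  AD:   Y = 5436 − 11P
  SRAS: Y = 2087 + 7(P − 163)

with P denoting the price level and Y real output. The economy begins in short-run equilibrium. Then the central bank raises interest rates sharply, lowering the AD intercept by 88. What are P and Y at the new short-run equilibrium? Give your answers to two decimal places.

This is a negative demand shock: AD shifts left.
New AD: Y = 5348 − 11P.
SRAS can be written Y = 946 + 7P.
Set AD = SRAS: 5348 − 11P = 946 + 7P, so 4402 = 18P and P = 244.56.
Substituting into AD, Y = 2657.89.

P = 244.56, Y = 2657.89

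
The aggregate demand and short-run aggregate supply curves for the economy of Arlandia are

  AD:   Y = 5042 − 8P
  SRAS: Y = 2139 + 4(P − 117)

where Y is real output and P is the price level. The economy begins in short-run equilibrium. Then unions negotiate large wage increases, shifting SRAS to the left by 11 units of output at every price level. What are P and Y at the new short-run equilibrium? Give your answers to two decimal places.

This is a negative supply shock: SRAS shifts left.
New SRAS: Y = 1660 + 4P.
Set AD = SRAS: 5042 − 8P = 1660 + 4P, so 3382 = 12P and P = 281.83.
Substituting into AD, Y = 2787.33.

P = 281.83, Y = 2787.33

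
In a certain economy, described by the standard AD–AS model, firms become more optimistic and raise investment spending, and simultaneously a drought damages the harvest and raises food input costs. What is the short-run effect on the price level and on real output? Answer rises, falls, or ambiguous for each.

Price level: rises; output: ambiguous

The first event is a positive demand shock: AD shifts right, which by itself pushes P up and Y up.
The second is an adverse supply shock: SRAS shifts left, which by itself pushes P up and Y down.
Both shocks push P up, so P rises. The two shocks push Y in opposite directions, so the effect on Y is ambiguous.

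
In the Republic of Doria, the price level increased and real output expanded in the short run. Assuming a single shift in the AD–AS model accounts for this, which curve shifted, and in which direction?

P rose and Y rose. An AD shift moves P and Y in the same direction; an SRAS shift moves them in opposite directions.
Here P and Y moved in the same direction, so the AD curve shifted.
Since Y rose, AD shifted right.

AD shifted right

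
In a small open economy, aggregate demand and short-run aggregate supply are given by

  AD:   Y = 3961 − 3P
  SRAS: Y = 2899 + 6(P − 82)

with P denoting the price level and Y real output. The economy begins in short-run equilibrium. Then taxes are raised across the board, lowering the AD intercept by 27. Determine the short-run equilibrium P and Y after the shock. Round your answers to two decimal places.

This is a negative demand shock: AD shifts left.
New AD: Y = 3934 − 3P.
SRAS can be written Y = 2407 + 6P.
Set AD = SRAS: 3934 − 3P = 2407 + 6P, so 1527 = 9P and P = 169.67.
Substituting into AD, Y = 3425.00.

P = 169.67, Y = 3425.00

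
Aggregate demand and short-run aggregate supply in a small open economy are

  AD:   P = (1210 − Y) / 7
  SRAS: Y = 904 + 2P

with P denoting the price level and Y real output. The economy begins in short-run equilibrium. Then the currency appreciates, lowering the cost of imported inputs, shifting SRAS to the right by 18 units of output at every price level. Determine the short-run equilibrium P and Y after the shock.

P = 32, Y = 986

This is a positive supply shock: SRAS shifts right.
New SRAS: Y = 922 + 2P.
Set AD = SRAS: 1210 − 7P = 922 + 2P, so 288 = 9P and P = 32.
Y = 1210 − 7·32 = 986.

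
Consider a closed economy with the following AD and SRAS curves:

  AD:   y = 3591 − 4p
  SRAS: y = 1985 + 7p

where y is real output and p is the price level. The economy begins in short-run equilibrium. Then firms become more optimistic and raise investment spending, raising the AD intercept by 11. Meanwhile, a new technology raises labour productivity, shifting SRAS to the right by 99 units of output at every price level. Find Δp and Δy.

Δp = -8, Δy = +43

After both shocks: AD is y = 3602 − 4p and SRAS is y = 2084 + 7p.
Setting them equal: 1518 = 11p, so p = 138.
y = 3602 − 4·138 = 3050.
Initially p = 146, y = 3007, so Δp = -8 and Δy = +43.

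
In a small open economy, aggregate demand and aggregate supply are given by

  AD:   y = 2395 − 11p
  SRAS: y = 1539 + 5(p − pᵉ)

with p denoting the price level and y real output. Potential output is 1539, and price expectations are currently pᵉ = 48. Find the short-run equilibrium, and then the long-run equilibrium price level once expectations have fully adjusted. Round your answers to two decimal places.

Short run: with pᵉ = 48, SRAS is y = 1299 + 5p. Setting AD = SRAS gives 1096 = 16p, so p = 68.50 and y = 2395 − 11p = 1641.50.
Output 1641.50 is above potential 1539, so over time expected prices rise and SRAS shifts left until y returns to 1539.
Long run: y = 1539 on the AD curve gives 1539 = 2395 − 11p, so p = 77.82.

Short run: p = 68.50, y = 1641.50. Long run: p = 77.82.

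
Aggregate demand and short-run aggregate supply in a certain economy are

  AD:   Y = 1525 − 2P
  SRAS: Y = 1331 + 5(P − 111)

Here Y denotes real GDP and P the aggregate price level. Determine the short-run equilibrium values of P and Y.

P = 107, Y = 1311

Write SRAS as Y = 1331 + 5P − 555 = 776 + 5P.
Set AD = SRAS: 1525 − 2P = 776 + 5P, so 749 = 7P and P = 107.
Then Y = 1525 − 2·107 = 1311.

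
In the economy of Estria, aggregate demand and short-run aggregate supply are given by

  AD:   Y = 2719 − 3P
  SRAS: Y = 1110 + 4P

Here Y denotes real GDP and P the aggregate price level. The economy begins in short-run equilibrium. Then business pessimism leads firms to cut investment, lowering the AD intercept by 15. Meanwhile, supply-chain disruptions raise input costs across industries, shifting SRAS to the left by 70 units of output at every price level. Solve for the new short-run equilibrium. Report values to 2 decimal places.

After both shocks: AD is Y = 2704 − 3P and SRAS is Y = 1040 + 4P.
Setting them equal: 1664 = 7P, so P = 237.71.
Substituting into AD, Y = 1990.86.

P = 237.71, Y = 1990.86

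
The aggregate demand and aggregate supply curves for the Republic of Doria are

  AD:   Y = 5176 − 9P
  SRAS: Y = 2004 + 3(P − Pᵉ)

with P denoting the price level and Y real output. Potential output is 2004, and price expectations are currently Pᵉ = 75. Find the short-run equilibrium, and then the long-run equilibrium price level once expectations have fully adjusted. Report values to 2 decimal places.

Short run: P = 283.08, Y = 2628.25. Long run: P = 352.44.

Short run: with Pᵉ = 75, SRAS is Y = 1779 + 3P. Setting AD = SRAS gives 3397 = 12P, so P = 283.08 and Y = 5176 − 9P = 2628.25.
Output 2628.25 is above potential 2004, so over time expected prices rise and SRAS shifts left until Y returns to 2004.
Long run: Y = 2004 on the AD curve gives 2004 = 5176 − 9P, so P = 352.44.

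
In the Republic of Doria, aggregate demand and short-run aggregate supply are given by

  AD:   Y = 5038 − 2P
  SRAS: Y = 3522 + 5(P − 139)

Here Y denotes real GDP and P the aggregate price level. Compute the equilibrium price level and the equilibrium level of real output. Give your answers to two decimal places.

Write SRAS as Y = 3522 + 5P − 695 = 2827 + 5P.
Set AD = SRAS: 5038 − 2P = 2827 + 5P, so 2211 = 7P and P = 315.86.
Substituting into AD, Y = 5038 − 2P = 4406.29.

P = 315.86, Y = 4406.29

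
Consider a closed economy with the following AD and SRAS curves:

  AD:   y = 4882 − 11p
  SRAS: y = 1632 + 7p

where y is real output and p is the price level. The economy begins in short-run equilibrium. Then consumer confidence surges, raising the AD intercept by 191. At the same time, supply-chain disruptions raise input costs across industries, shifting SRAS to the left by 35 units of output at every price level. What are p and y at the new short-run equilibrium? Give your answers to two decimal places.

p = 193.11, y = 2948.78

After both shocks: AD is y = 5073 − 11p and SRAS is y = 1597 + 7p.
Setting them equal: 3476 = 18p, so p = 193.11.
Substituting into AD, y = 2948.78.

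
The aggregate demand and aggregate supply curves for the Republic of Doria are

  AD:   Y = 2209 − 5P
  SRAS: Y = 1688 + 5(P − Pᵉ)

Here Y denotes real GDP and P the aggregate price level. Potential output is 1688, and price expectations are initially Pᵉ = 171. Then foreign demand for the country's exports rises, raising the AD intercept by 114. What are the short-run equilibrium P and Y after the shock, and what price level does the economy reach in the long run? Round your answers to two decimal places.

Short run: P = 149.00, Y = 1578.00. Long run: P = 127.00.

AD shifts right: new AD is Y = 2323 − 5P. With Pᵉ = 171, SRAS is Y = 833 + 5P.
Short run: 2323 − 5P = 833 + 5P gives 1490 = 10P, so P = 149.00 and Y = 2323 − 5P = 1578.00.
Y = 1578.00 is below potential 1688; expectations adjust and SRAS shifts right until Y = 1688.
Long run: on the new AD curve, 1688 = 2323 − 5P gives P = 127.00.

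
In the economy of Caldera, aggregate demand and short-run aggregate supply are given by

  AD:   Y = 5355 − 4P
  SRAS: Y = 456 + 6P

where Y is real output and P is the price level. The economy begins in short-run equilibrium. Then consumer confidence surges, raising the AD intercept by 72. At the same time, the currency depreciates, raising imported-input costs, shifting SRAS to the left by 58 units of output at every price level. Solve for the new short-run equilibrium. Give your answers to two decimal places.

After both shocks: AD is Y = 5427 − 4P and SRAS is Y = 398 + 6P.
Setting them equal: 5029 = 10P, so P = 502.90.
Substituting into AD, Y = 3415.40.

P = 502.90, Y = 3415.40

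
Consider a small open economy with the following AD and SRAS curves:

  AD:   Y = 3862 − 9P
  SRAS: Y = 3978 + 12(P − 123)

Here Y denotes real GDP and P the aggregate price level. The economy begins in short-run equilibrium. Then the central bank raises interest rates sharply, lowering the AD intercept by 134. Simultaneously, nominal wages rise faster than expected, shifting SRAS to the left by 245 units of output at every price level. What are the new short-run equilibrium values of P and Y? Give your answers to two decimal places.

After both shocks: AD is Y = 3728 − 9P and SRAS is Y = 2257 + 12P.
Setting them equal: 1471 = 21P, so P = 70.05.
Substituting into AD, Y = 3097.57.

P = 70.05, Y = 3097.57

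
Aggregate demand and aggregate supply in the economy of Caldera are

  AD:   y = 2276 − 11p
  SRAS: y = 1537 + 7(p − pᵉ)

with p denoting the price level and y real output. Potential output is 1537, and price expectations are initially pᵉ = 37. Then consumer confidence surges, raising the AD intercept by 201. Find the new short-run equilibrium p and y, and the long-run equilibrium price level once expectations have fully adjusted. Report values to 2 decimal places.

Short run: p = 66.61, y = 1744.28. Long run: p = 85.45.

AD shifts right: new AD is y = 2477 − 11p. With pᵉ = 37, SRAS is y = 1278 + 7p.
Short run: 2477 − 11p = 1278 + 7p gives 1199 = 18p, so p = 66.61 and y = 2477 − 11p = 1744.28.
y = 1744.28 is above potential 1537; expectations adjust and SRAS shifts left until y = 1537.
Long run: on the new AD curve, 1537 = 2477 − 11p gives p = 85.45.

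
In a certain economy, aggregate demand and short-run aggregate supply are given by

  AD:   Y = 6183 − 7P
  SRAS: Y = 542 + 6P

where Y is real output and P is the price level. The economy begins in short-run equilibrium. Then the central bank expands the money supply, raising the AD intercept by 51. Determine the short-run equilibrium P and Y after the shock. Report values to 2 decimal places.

P = 437.85, Y = 3169.08

This is a positive demand shock: AD shifts right.
New AD: Y = 6234 − 7P.
Set AD = SRAS: 6234 − 7P = 542 + 6P, so 5692 = 13P and P = 437.85.
Substituting into AD, Y = 3169.08.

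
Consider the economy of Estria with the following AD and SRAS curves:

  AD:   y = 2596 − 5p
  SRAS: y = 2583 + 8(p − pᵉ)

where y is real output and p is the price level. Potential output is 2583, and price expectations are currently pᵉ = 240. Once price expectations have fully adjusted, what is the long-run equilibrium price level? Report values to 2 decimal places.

Short run: with pᵉ = 240, SRAS is y = 663 + 8p. Setting AD = SRAS gives 1933 = 13p, so p = 148.69 and y = 2596 − 5p = 1852.54.
Output 1852.54 is below potential 2583, so over time expected prices fall and SRAS shifts right until y returns to 2583.
Long run: y = 2583 on the AD curve gives 2583 = 2596 − 5p, so p = 2.60.

Long-run p = 2.60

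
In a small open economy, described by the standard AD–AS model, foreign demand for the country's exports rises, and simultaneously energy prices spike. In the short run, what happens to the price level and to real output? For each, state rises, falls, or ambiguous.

The first event is a positive demand shock: AD shifts right, which by itself pushes P up and Y up.
The second is an adverse supply shock: SRAS shifts left, which by itself pushes P up and Y down.
Both shocks push P up, so P rises. The two shocks push Y in opposite directions, so the effect on Y is ambiguous.

Price level: rises; output: ambiguous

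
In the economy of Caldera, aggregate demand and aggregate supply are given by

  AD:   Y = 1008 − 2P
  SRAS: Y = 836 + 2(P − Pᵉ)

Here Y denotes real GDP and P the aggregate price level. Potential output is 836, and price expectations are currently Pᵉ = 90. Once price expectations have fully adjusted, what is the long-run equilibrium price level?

Short run: with Pᵉ = 90, SRAS is Y = 656 + 2P. Setting AD = SRAS gives 352 = 4P, so P = 88 and Y = 1008 − 2·88 = 832.
Output 832 is below potential 836, so over time expected prices fall and SRAS shifts right until Y returns to 836.
Long run: Y = 836 on the AD curve gives 836 = 1008 − 2P, so P = 86.

Long-run P = 86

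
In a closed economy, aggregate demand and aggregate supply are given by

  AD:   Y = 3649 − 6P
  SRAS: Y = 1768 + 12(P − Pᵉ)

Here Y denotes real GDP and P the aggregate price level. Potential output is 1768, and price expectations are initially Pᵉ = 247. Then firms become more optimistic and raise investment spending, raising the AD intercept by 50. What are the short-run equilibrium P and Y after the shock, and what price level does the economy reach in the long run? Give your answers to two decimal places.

Short run: P = 271.94, Y = 2067.33. Long run: P = 321.83.

AD shifts right: new AD is Y = 3699 − 6P. With Pᵉ = 247, SRAS is Y = 12P − 1196.
Short run: 3699 − 6P = 12P − 1196 gives 4895 = 18P, so P = 271.94 and Y = 3699 − 6P = 2067.33.
Y = 2067.33 is above potential 1768; expectations adjust and SRAS shifts left until Y = 1768.
Long run: on the new AD curve, 1768 = 3699 − 6P gives P = 321.83.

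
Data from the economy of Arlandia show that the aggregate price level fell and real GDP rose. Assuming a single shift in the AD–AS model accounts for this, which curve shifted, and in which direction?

SRAS shifted right

P fell and Y rose. An AD shift moves P and Y in the same direction; an SRAS shift moves them in opposite directions.
Here P and Y moved in opposite directions, so the SRAS curve shifted.
Since Y rose, SRAS shifted right.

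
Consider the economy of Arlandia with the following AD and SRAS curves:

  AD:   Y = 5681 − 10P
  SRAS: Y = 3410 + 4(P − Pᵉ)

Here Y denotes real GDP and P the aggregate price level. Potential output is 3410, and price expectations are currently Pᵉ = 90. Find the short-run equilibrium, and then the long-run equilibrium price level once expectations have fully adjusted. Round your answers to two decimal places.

Short run: P = 187.93, Y = 3801.71. Long run: P = 227.10.

Short run: with Pᵉ = 90, SRAS is Y = 3050 + 4P. Setting AD = SRAS gives 2631 = 14P, so P = 187.93 and Y = 5681 − 10P = 3801.71.
Output 3801.71 is above potential 3410, so over time expected prices rise and SRAS shifts left until Y returns to 3410.
Long run: Y = 3410 on the AD curve gives 3410 = 5681 − 10P, so P = 227.10.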